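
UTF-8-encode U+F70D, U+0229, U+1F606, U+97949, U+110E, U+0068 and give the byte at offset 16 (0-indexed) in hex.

0x68

U+F70D → 3-byte form EF 9C 8D at offsets 0–2.
U+0229 → 2-byte form C8 A9 at offsets 3–4.
U+1F606 → 4-byte form F0 9F 98 86 at offsets 5–8.
U+97949 → 4-byte form F2 97 A5 89 at offsets 9–12.
U+110E → 3-byte form E1 84 8E at offsets 13–15.
U+0068 → 1-byte form 68 at offsets 16–16.
Offset 16 falls in char 6's range; it's byte 1 of 68 = 0x68.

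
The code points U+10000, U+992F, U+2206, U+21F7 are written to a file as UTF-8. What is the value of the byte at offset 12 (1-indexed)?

1-indexed offset 12 is 0-indexed offset 11.
U+10000 → 4-byte form F0 90 80 80 at offsets 0–3.
U+992F → 3-byte form E9 A4 AF at offsets 4–6.
U+2206 → 3-byte form E2 88 86 at offsets 7–9.
U+21F7 → 3-byte form E2 87 B7 at offsets 10–12.
Offset 11 falls in char 4's range; it's byte 2 of E2 87 B7 = 0x87.

0x87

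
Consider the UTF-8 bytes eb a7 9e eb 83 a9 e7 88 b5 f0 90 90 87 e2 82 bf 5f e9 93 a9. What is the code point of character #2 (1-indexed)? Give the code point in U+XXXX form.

U+B0E9

Offset 0: leading byte 0xEB = 11101011 → 3-byte char #1 = EB A7 9E.
Offset 3: leading byte 0xEB = 11101011 → 3-byte char #2 = EB 83 A9.
Leading byte 0xEB = 11101011 matches 1110xxxx → 3-byte sequence.
Byte 1: 0xEB = 11101011, payload 1011 (4 bits).
Byte 2: 0x83 = 10000011 (10xxxxxx ✓), payload 000011.
Byte 3: 0xA9 = 10101001 (10xxxxxx ✓), payload 101001.
Concatenate: 1011000011101001 = 0xB0E9 (16 bits → U+B0E9).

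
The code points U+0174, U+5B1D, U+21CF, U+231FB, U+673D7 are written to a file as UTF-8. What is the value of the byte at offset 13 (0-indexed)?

U+0174 → 2-byte form C5 B4 at offsets 0–1.
U+5B1D → 3-byte form E5 AC 9D at offsets 2–4.
U+21CF → 3-byte form E2 87 8F at offsets 5–7.
U+231FB → 4-byte form F0 A3 87 BB at offsets 8–11.
U+673D7 → 4-byte form F1 A7 8F 97 at offsets 12–15.
Offset 13 falls in char 5's range; it's byte 2 of F1 A7 8F 97 = 0xA7.

0xA7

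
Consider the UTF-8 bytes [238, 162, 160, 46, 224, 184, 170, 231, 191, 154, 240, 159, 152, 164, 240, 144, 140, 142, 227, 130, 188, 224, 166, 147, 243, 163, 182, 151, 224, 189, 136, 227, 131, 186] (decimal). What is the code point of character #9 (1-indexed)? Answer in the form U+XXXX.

U+E3D97

Offset 0: leading byte 0xEE = 11101110 → 3-byte char #1 = EE A2 A0.
Offset 3: leading byte 0x2E = 00101110 → 1-byte char #2 = 2E.
Offset 4: leading byte 0xE0 = 11100000 → 3-byte char #3 = E0 B8 AA.
Offset 7: leading byte 0xE7 = 11100111 → 3-byte char #4 = E7 BF 9A.
Offset 10: leading byte 0xF0 = 11110000 → 4-byte char #5 = F0 9F 98 A4.
Offset 14: leading byte 0xF0 = 11110000 → 4-byte char #6 = F0 90 8C 8E.
Offset 18: leading byte 0xE3 = 11100011 → 3-byte char #7 = E3 82 BC.
Offset 21: leading byte 0xE0 = 11100000 → 3-byte char #8 = E0 A6 93.
Offset 24: leading byte 0xF3 = 11110011 → 4-byte char #9 = F3 A3 B6 97.
Leading byte 0xF3 = 11110011 matches 11110xxx → 4-byte sequence.
Byte 1: 0xF3 = 11110011, payload 011 (3 bits).
Byte 2: 0xA3 = 10100011 (10xxxxxx ✓), payload 100011.
Byte 3: 0xB6 = 10110110 (10xxxxxx ✓), payload 110110.
Byte 4: 0x97 = 10010111 (10xxxxxx ✓), payload 010111.
Concatenate: 011100011110110010111 = 0xE3D97 (21 bits → U+E3D97).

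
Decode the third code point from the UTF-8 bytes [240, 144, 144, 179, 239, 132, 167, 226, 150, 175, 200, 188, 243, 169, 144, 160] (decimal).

U+25AF

Offset 0: leading byte 0xF0 = 11110000 → 4-byte char #1 = F0 90 90 B3.
Offset 4: leading byte 0xEF = 11101111 → 3-byte char #2 = EF 84 A7.
Offset 7: leading byte 0xE2 = 11100010 → 3-byte char #3 = E2 96 AF.
Leading byte 0xE2 = 11100010 matches 1110xxxx → 3-byte sequence.
Byte 1: 0xE2 = 11100010, payload 0010 (4 bits).
Byte 2: 0x96 = 10010110 (10xxxxxx ✓), payload 010110.
Byte 3: 0xAF = 10101111 (10xxxxxx ✓), payload 101111.
Concatenate: 0010010110101111 = 0x25AF (16 bits → U+25AF).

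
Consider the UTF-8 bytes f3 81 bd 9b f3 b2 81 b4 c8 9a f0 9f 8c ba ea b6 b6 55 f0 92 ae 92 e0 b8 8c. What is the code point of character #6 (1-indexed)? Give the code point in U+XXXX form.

Offset 0: leading byte 0xF3 = 11110011 → 4-byte char #1 = F3 81 BD 9B.
Offset 4: leading byte 0xF3 = 11110011 → 4-byte char #2 = F3 B2 81 B4.
Offset 8: leading byte 0xC8 = 11001000 → 2-byte char #3 = C8 9A.
Offset 10: leading byte 0xF0 = 11110000 → 4-byte char #4 = F0 9F 8C BA.
Offset 14: leading byte 0xEA = 11101010 → 3-byte char #5 = EA B6 B6.
Offset 17: leading byte 0x55 = 01010101 → 1-byte char #6 = 55.
Leading byte 0x55 = 01010101 matches 0xxxxxxx → 1-byte sequence.
Byte 1: 0x55 = 01010101, payload 1010101 (7 bits).
Concatenate: 1010101 = 0x55 (7 bits → U+0055).

U+0055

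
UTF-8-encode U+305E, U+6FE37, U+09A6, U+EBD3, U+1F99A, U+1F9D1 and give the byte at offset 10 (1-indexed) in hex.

1-indexed offset 10 is 0-indexed offset 9.
U+305E → 3-byte form E3 81 9E at offsets 0–2.
U+6FE37 → 4-byte form F1 AF B8 B7 at offsets 3–6.
U+09A6 → 3-byte form E0 A6 A6 at offsets 7–9.
Offset 9 falls in char 3's range; it's byte 3 of E0 A6 A6 = 0xA6.

0xA6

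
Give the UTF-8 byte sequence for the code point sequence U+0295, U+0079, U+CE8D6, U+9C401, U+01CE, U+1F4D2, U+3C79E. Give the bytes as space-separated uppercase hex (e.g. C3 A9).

CA 95 79 F3 8E A3 96 F2 9C 90 81 C7 8E F0 9F 93 92 F0 BC 9E 9E

U+0295: 2-byte form → CA 95.
U+0079: 1-byte form → 79.
U+CE8D6: 4-byte form → F3 8E A3 96.
U+9C401: 4-byte form → F2 9C 90 81.
U+01CE: 2-byte form → C7 8E.
U+1F4D2: 4-byte form → F0 9F 93 92.
U+3C79E: 4-byte form → F0 BC 9E 9E.
Concatenated (21 bytes): CA 95 79 F3 8E A3 96 F2 9C 90 81 C7 8E F0 9F 93 92 F0 BC 9E 9E.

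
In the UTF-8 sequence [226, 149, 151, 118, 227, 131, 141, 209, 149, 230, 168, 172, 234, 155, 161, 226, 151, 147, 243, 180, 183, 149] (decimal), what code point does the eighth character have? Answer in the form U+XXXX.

U+F4DD5

Offset 0: leading byte 0xE2 = 11100010 → 3-byte char #1 = E2 95 97.
Offset 3: leading byte 0x76 = 01110110 → 1-byte char #2 = 76.
Offset 4: leading byte 0xE3 = 11100011 → 3-byte char #3 = E3 83 8D.
Offset 7: leading byte 0xD1 = 11010001 → 2-byte char #4 = D1 95.
Offset 9: leading byte 0xE6 = 11100110 → 3-byte char #5 = E6 A8 AC.
Offset 12: leading byte 0xEA = 11101010 → 3-byte char #6 = EA 9B A1.
Offset 15: leading byte 0xE2 = 11100010 → 3-byte char #7 = E2 97 93.
Offset 18: leading byte 0xF3 = 11110011 → 4-byte char #8 = F3 B4 B7 95.
Leading byte 0xF3 = 11110011 matches 11110xxx → 4-byte sequence.
Byte 1: 0xF3 = 11110011, payload 011 (3 bits).
Byte 2: 0xB4 = 10110100 (10xxxxxx ✓), payload 110100.
Byte 3: 0xB7 = 10110111 (10xxxxxx ✓), payload 110111.
Byte 4: 0x95 = 10010101 (10xxxxxx ✓), payload 010101.
Concatenate: 011110100110111010101 = 0xF4DD5 (21 bits → U+F4DD5).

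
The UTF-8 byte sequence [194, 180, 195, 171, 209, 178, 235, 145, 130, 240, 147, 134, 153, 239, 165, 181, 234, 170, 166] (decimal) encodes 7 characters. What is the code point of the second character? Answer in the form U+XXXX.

Offset 0: leading byte 0xC2 = 11000010 → 2-byte char #1 = C2 B4.
Offset 2: leading byte 0xC3 = 11000011 → 2-byte char #2 = C3 AB.
Leading byte 0xC3 = 11000011 matches 110xxxxx → 2-byte sequence.
Byte 1: 0xC3 = 11000011, payload 00011 (5 bits).
Byte 2: 0xAB = 10101011 (10xxxxxx ✓), payload 101011.
Concatenate: 00011101011 = 0xEB (11 bits → U+00EB).

U+00EB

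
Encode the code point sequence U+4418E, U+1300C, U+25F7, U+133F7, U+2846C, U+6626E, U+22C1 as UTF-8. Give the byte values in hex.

U+4418E: 4-byte form → F1 84 86 8E.
U+1300C: 4-byte form → F0 93 80 8C.
U+25F7: 3-byte form → E2 97 B7.
U+133F7: 4-byte form → F0 93 8F B7.
U+2846C: 4-byte form → F0 A8 91 AC.
U+6626E: 4-byte form → F1 A6 89 AE.
U+22C1: 3-byte form → E2 8B 81.
Concatenated (26 bytes): F1 84 86 8E F0 93 80 8C E2 97 B7 F0 93 8F B7 F0 A8 91 AC F1 A6 89 AE E2 8B 81.

F1 84 86 8E F0 93 80 8C E2 97 B7 F0 93 8F B7 F0 A8 91 AC F1 A6 89 AE E2 8B 81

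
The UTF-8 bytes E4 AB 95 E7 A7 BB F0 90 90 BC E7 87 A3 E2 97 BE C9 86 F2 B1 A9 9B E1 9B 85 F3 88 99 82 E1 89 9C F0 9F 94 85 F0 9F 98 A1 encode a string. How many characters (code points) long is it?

12

Byte at offset 0: 0xE4 = 11100100 → 3-byte char (#1). Advance 3.
Byte at offset 3: 0xE7 = 11100111 → 3-byte char (#2). Advance 3.
Byte at offset 6: 0xF0 = 11110000 → 4-byte char (#3). Advance 4.
Byte at offset 10: 0xE7 = 11100111 → 3-byte char (#4). Advance 3.
Byte at offset 13: 0xE2 = 11100010 → 3-byte char (#5). Advance 3.
Byte at offset 16: 0xC9 = 11001001 → 2-byte char (#6). Advance 2.
Byte at offset 18: 0xF2 = 11110010 → 4-byte char (#7). Advance 4.
Byte at offset 22: 0xE1 = 11100001 → 3-byte char (#8). Advance 3.
Byte at offset 25: 0xF3 = 11110011 → 4-byte char (#9). Advance 4.
Byte at offset 29: 0xE1 = 11100001 → 3-byte char (#10). Advance 3.
Byte at offset 32: 0xF0 = 11110000 → 4-byte char (#11). Advance 4.
Byte at offset 36: 0xF0 = 11110000 → 4-byte char (#12). Advance 4.
Reached end at offset 40 after 12 code points.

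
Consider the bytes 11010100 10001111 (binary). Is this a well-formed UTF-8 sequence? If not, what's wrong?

valid

Leading byte 0xD4 = 11010100 → 2-byte form.
Continuation bytes 0x8F=10001111 all match 10xxxxxx.
Decoded value 0x50F is ≥ 0x80 (shortest form) and not a surrogate.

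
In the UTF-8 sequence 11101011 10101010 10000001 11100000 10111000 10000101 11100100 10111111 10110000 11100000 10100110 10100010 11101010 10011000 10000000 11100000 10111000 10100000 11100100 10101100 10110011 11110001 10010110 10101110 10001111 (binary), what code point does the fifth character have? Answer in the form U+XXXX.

Offset 0: leading byte 0xEB = 11101011 → 3-byte char #1 = EB AA 81.
Offset 3: leading byte 0xE0 = 11100000 → 3-byte char #2 = E0 B8 85.
Offset 6: leading byte 0xE4 = 11100100 → 3-byte char #3 = E4 BF B0.
Offset 9: leading byte 0xE0 = 11100000 → 3-byte char #4 = E0 A6 A2.
Offset 12: leading byte 0xEA = 11101010 → 3-byte char #5 = EA 98 80.
Leading byte 0xEA = 11101010 matches 1110xxxx → 3-byte sequence.
Byte 1: 0xEA = 11101010, payload 1010 (4 bits).
Byte 2: 0x98 = 10011000 (10xxxxxx ✓), payload 011000.
Byte 3: 0x80 = 10000000 (10xxxxxx ✓), payload 000000.
Concatenate: 1010011000000000 = 0xA600 (16 bits → U+A600).

U+A600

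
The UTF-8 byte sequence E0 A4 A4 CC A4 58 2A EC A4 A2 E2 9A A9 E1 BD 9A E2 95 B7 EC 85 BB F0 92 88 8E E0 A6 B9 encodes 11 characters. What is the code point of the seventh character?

U+1F5A

Offset 0: leading byte 0xE0 = 11100000 → 3-byte char #1 = E0 A4 A4.
Offset 3: leading byte 0xCC = 11001100 → 2-byte char #2 = CC A4.
Offset 5: leading byte 0x58 = 01011000 → 1-byte char #3 = 58.
Offset 6: leading byte 0x2A = 00101010 → 1-byte char #4 = 2A.
Offset 7: leading byte 0xEC = 11101100 → 3-byte char #5 = EC A4 A2.
Offset 10: leading byte 0xE2 = 11100010 → 3-byte char #6 = E2 9A A9.
Offset 13: leading byte 0xE1 = 11100001 → 3-byte char #7 = E1 BD 9A.
Leading byte 0xE1 = 11100001 matches 1110xxxx → 3-byte sequence.
Byte 1: 0xE1 = 11100001, payload 0001 (4 bits).
Byte 2: 0xBD = 10111101 (10xxxxxx ✓), payload 111101.
Byte 3: 0x9A = 10011010 (10xxxxxx ✓), payload 011010.
Concatenate: 0001111101011010 = 0x1F5A (16 bits → U+1F5A).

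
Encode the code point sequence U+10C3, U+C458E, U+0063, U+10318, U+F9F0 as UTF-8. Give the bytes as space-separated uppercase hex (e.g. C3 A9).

U+10C3: 3-byte form → E1 83 83.
U+C458E: 4-byte form → F3 84 96 8E.
U+0063: 1-byte form → 63.
U+10318: 4-byte form → F0 90 8C 98.
U+F9F0: 3-byte form → EF A7 B0.
Concatenated (15 bytes): E1 83 83 F3 84 96 8E 63 F0 90 8C 98 EF A7 B0.

E1 83 83 F3 84 96 8E 63 F0 90 8C 98 EF A7 B0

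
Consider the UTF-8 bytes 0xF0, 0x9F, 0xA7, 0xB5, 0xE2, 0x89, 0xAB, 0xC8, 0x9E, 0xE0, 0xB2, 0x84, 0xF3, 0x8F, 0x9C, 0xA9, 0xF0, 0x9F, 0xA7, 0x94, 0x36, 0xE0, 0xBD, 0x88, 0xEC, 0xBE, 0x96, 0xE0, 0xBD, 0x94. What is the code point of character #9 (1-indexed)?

U+CF96

Offset 0: leading byte 0xF0 = 11110000 → 4-byte char #1 = F0 9F A7 B5.
Offset 4: leading byte 0xE2 = 11100010 → 3-byte char #2 = E2 89 AB.
Offset 7: leading byte 0xC8 = 11001000 → 2-byte char #3 = C8 9E.
Offset 9: leading byte 0xE0 = 11100000 → 3-byte char #4 = E0 B2 84.
Offset 12: leading byte 0xF3 = 11110011 → 4-byte char #5 = F3 8F 9C A9.
Offset 16: leading byte 0xF0 = 11110000 → 4-byte char #6 = F0 9F A7 94.
Offset 20: leading byte 0x36 = 00110110 → 1-byte char #7 = 36.
Offset 21: leading byte 0xE0 = 11100000 → 3-byte char #8 = E0 BD 88.
Offset 24: leading byte 0xEC = 11101100 → 3-byte char #9 = EC BE 96.
Leading byte 0xEC = 11101100 matches 1110xxxx → 3-byte sequence.
Byte 1: 0xEC = 11101100, payload 1100 (4 bits).
Byte 2: 0xBE = 10111110 (10xxxxxx ✓), payload 111110.
Byte 3: 0x96 = 10010110 (10xxxxxx ✓), payload 010110.
Concatenate: 1100111110010110 = 0xCF96 (16 bits → U+CF96).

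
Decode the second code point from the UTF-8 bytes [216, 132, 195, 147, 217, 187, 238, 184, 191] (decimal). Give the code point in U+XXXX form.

Offset 0: leading byte 0xD8 = 11011000 → 2-byte char #1 = D8 84.
Offset 2: leading byte 0xC3 = 11000011 → 2-byte char #2 = C3 93.
Leading byte 0xC3 = 11000011 matches 110xxxxx → 2-byte sequence.
Byte 1: 0xC3 = 11000011, payload 00011 (5 bits).
Byte 2: 0x93 = 10010011 (10xxxxxx ✓), payload 010011.
Concatenate: 00011010011 = 0xD3 (11 bits → U+00D3).

U+00D3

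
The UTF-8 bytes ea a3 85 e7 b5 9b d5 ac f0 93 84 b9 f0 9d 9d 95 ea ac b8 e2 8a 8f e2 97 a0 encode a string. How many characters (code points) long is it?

Byte at offset 0: 0xEA = 11101010 → 3-byte char (#1). Advance 3.
Byte at offset 3: 0xE7 = 11100111 → 3-byte char (#2). Advance 3.
Byte at offset 6: 0xD5 = 11010101 → 2-byte char (#3). Advance 2.
Byte at offset 8: 0xF0 = 11110000 → 4-byte char (#4). Advance 4.
Byte at offset 12: 0xF0 = 11110000 → 4-byte char (#5). Advance 4.
Byte at offset 16: 0xEA = 11101010 → 3-byte char (#6). Advance 3.
Byte at offset 19: 0xE2 = 11100010 → 3-byte char (#7). Advance 3.
Byte at offset 22: 0xE2 = 11100010 → 3-byte char (#8). Advance 3.
Reached end at offset 25 after 8 code points.

8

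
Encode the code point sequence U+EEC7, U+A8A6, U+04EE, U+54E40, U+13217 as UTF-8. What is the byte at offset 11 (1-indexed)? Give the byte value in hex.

0xB9

1-indexed offset 11 is 0-indexed offset 10.
U+EEC7 → 3-byte form EE BB 87 at offsets 0–2.
U+A8A6 → 3-byte form EA A2 A6 at offsets 3–5.
U+04EE → 2-byte form D3 AE at offsets 6–7.
U+54E40 → 4-byte form F1 94 B9 80 at offsets 8–11.
Offset 10 falls in char 4's range; it's byte 3 of F1 94 B9 80 = 0xB9.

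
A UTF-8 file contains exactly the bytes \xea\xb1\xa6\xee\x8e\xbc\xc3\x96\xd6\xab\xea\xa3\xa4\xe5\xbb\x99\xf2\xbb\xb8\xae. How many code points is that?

7

Byte at offset 0: 0xEA = 11101010 → 3-byte char (#1). Advance 3.
Byte at offset 3: 0xEE = 11101110 → 3-byte char (#2). Advance 3.
Byte at offset 6: 0xC3 = 11000011 → 2-byte char (#3). Advance 2.
Byte at offset 8: 0xD6 = 11010110 → 2-byte char (#4). Advance 2.
Byte at offset 10: 0xEA = 11101010 → 3-byte char (#5). Advance 3.
Byte at offset 13: 0xE5 = 11100101 → 3-byte char (#6). Advance 3.
Byte at offset 16: 0xF2 = 11110010 → 4-byte char (#7). Advance 4.
Reached end at offset 20 after 7 code points.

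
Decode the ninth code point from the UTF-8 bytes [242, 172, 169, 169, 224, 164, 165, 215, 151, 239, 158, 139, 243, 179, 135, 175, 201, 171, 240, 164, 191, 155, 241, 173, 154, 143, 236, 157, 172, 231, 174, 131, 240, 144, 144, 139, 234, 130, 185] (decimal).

Offset 0: leading byte 0xF2 = 11110010 → 4-byte char #1 = F2 AC A9 A9.
Offset 4: leading byte 0xE0 = 11100000 → 3-byte char #2 = E0 A4 A5.
Offset 7: leading byte 0xD7 = 11010111 → 2-byte char #3 = D7 97.
Offset 9: leading byte 0xEF = 11101111 → 3-byte char #4 = EF 9E 8B.
Offset 12: leading byte 0xF3 = 11110011 → 4-byte char #5 = F3 B3 87 AF.
Offset 16: leading byte 0xC9 = 11001001 → 2-byte char #6 = C9 AB.
Offset 18: leading byte 0xF0 = 11110000 → 4-byte char #7 = F0 A4 BF 9B.
Offset 22: leading byte 0xF1 = 11110001 → 4-byte char #8 = F1 AD 9A 8F.
Offset 26: leading byte 0xEC = 11101100 → 3-byte char #9 = EC 9D AC.
Leading byte 0xEC = 11101100 matches 1110xxxx → 3-byte sequence.
Byte 1: 0xEC = 11101100, payload 1100 (4 bits).
Byte 2: 0x9D = 10011101 (10xxxxxx ✓), payload 011101.
Byte 3: 0xAC = 10101100 (10xxxxxx ✓), payload 101100.
Concatenate: 1100011101101100 = 0xC76C (16 bits → U+C76C).

U+C76C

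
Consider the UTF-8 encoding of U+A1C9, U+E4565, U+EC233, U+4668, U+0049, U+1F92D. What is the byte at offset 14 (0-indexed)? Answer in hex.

U+A1C9 → 3-byte form EA 87 89 at offsets 0–2.
U+E4565 → 4-byte form F3 A4 95 A5 at offsets 3–6.
U+EC233 → 4-byte form F3 AC 88 B3 at offsets 7–10.
U+4668 → 3-byte form E4 99 A8 at offsets 11–13.
U+0049 → 1-byte form 49 at offsets 14–14.
Offset 14 falls in char 5's range; it's byte 1 of 49 = 0x49.

0x49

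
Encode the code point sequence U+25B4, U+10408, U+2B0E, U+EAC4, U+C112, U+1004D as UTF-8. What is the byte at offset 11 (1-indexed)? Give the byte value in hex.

1-indexed offset 11 is 0-indexed offset 10.
U+25B4 → 3-byte form E2 96 B4 at offsets 0–2.
U+10408 → 4-byte form F0 90 90 88 at offsets 3–6.
U+2B0E → 3-byte form E2 AC 8E at offsets 7–9.
U+EAC4 → 3-byte form EE AB 84 at offsets 10–12.
Offset 10 falls in char 4's range; it's byte 1 of EE AB 84 = 0xEE.

0xEE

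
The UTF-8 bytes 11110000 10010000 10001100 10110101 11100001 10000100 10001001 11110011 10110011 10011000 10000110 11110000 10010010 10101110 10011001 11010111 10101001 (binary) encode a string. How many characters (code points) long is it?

Byte at offset 0: 0xF0 = 11110000 → 4-byte char (#1). Advance 4.
Byte at offset 4: 0xE1 = 11100001 → 3-byte char (#2). Advance 3.
Byte at offset 7: 0xF3 = 11110011 → 4-byte char (#3). Advance 4.
Byte at offset 11: 0xF0 = 11110000 → 4-byte char (#4). Advance 4.
Byte at offset 15: 0xD7 = 11010111 → 2-byte char (#5). Advance 2.
Reached end at offset 17 after 5 code points.

5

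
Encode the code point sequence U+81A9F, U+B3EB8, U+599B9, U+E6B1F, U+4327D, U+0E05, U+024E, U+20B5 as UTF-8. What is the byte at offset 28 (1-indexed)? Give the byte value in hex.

1-indexed offset 28 is 0-indexed offset 27.
U+81A9F → 4-byte form F2 81 AA 9F at offsets 0–3.
U+B3EB8 → 4-byte form F2 B3 BA B8 at offsets 4–7.
U+599B9 → 4-byte form F1 99 A6 B9 at offsets 8–11.
U+E6B1F → 4-byte form F3 A6 AC 9F at offsets 12–15.
U+4327D → 4-byte form F1 83 89 BD at offsets 16–19.
U+0E05 → 3-byte form E0 B8 85 at offsets 20–22.
U+024E → 2-byte form C9 8E at offsets 23–24.
U+20B5 → 3-byte form E2 82 B5 at offsets 25–27.
Offset 27 falls in char 8's range; it's byte 3 of E2 82 B5 = 0xB5.

0xB5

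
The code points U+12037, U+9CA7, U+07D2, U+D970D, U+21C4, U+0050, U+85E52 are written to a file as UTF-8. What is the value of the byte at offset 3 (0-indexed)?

0xB7

U+12037 → 4-byte form F0 92 80 B7 at offsets 0–3.
Offset 3 falls in char 1's range; it's byte 4 of F0 92 80 B7 = 0xB7.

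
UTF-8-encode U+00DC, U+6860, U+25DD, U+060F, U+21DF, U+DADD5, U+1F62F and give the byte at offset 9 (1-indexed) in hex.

0xD8

1-indexed offset 9 is 0-indexed offset 8.
U+00DC → 2-byte form C3 9C at offsets 0–1.
U+6860 → 3-byte form E6 A1 A0 at offsets 2–4.
U+25DD → 3-byte form E2 97 9D at offsets 5–7.
U+060F → 2-byte form D8 8F at offsets 8–9.
Offset 8 falls in char 4's range; it's byte 1 of D8 8F = 0xD8.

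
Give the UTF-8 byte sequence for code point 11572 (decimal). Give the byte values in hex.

E2 B4 B4

U+2D34 = 0x2D34 = 11572 decimal. In range U+0800–U+FFFF → 3-byte form: 1110xxxx 10xxxxxx 10xxxxxx.
Binary (16 bits): 0010110100110100.
Split 4+6+6: 0010 | 110100 | 110100.
Byte 1: 11100010 = 0xE2.
Byte 2: 10110100 = 0xB4.
Byte 3: 10110100 = 0xB4.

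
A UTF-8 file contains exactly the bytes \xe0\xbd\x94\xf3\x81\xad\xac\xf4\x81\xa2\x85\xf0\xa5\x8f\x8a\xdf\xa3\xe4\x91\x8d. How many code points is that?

Byte at offset 0: 0xE0 = 11100000 → 3-byte char (#1). Advance 3.
Byte at offset 3: 0xF3 = 11110011 → 4-byte char (#2). Advance 4.
Byte at offset 7: 0xF4 = 11110100 → 4-byte char (#3). Advance 4.
Byte at offset 11: 0xF0 = 11110000 → 4-byte char (#4). Advance 4.
Byte at offset 15: 0xDF = 11011111 → 2-byte char (#5). Advance 2.
Byte at offset 17: 0xE4 = 11100100 → 3-byte char (#6). Advance 3.
Reached end at offset 20 after 6 code points.

6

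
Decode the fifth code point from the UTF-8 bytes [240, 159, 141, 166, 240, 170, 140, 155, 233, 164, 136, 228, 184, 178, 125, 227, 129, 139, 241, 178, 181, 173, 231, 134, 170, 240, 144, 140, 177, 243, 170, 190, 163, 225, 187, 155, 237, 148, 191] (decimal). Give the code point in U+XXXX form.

U+007D

Offset 0: leading byte 0xF0 = 11110000 → 4-byte char #1 = F0 9F 8D A6.
Offset 4: leading byte 0xF0 = 11110000 → 4-byte char #2 = F0 AA 8C 9B.
Offset 8: leading byte 0xE9 = 11101001 → 3-byte char #3 = E9 A4 88.
Offset 11: leading byte 0xE4 = 11100100 → 3-byte char #4 = E4 B8 B2.
Offset 14: leading byte 0x7D = 01111101 → 1-byte char #5 = 7D.
Leading byte 0x7D = 01111101 matches 0xxxxxxx → 1-byte sequence.
Byte 1: 0x7D = 01111101, payload 1111101 (7 bits).
Concatenate: 1111101 = 0x7D (7 bits → U+007D).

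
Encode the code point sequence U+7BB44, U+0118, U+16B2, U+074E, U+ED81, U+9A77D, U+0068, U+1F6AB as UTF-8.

F1 BB AD 84 C4 98 E1 9A B2 DD 8E EE B6 81 F2 9A 9D BD 68 F0 9F 9A AB

U+7BB44: 4-byte form → F1 BB AD 84.
U+0118: 2-byte form → C4 98.
U+16B2: 3-byte form → E1 9A B2.
U+074E: 2-byte form → DD 8E.
U+ED81: 3-byte form → EE B6 81.
U+9A77D: 4-byte form → F2 9A 9D BD.
U+0068: 1-byte form → 68.
U+1F6AB: 4-byte form → F0 9F 9A AB.
Concatenated (23 bytes): F1 BB AD 84 C4 98 E1 9A B2 DD 8E EE B6 81 F2 9A 9D BD 68 F0 9F 9A AB.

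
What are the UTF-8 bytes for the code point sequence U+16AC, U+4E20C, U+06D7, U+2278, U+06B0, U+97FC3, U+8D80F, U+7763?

U+16AC: 3-byte form → E1 9A AC.
U+4E20C: 4-byte form → F1 8E 88 8C.
U+06D7: 2-byte form → DB 97.
U+2278: 3-byte form → E2 89 B8.
U+06B0: 2-byte form → DA B0.
U+97FC3: 4-byte form → F2 97 BF 83.
U+8D80F: 4-byte form → F2 8D A0 8F.
U+7763: 3-byte form → E7 9D A3.
Concatenated (25 bytes): E1 9A AC F1 8E 88 8C DB 97 E2 89 B8 DA B0 F2 97 BF 83 F2 8D A0 8F E7 9D A3.

E1 9A AC F1 8E 88 8C DB 97 E2 89 B8 DA B0 F2 97 BF 83 F2 8D A0 8F E7 9D A3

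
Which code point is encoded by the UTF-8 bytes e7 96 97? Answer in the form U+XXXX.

Leading byte 0xE7 = 11100111 matches 1110xxxx → 3-byte sequence.
Byte 1: 0xE7 = 11100111, payload 0111 (4 bits).
Byte 2: 0x96 = 10010110 (10xxxxxx ✓), payload 010110.
Byte 3: 0x97 = 10010111 (10xxxxxx ✓), payload 010111.
Concatenate: 0111010110010111 = 0x7597 (16 bits → U+7597).

U+7597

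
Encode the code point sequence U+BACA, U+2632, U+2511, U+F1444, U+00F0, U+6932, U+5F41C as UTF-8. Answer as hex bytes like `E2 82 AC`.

U+BACA: 3-byte form → EB AB 8A.
U+2632: 3-byte form → E2 98 B2.
U+2511: 3-byte form → E2 94 91.
U+F1444: 4-byte form → F3 B1 91 84.
U+00F0: 2-byte form → C3 B0.
U+6932: 3-byte form → E6 A4 B2.
U+5F41C: 4-byte form → F1 9F 90 9C.
Concatenated (22 bytes): EB AB 8A E2 98 B2 E2 94 91 F3 B1 91 84 C3 B0 E6 A4 B2 F1 9F 90 9C.

EB AB 8A E2 98 B2 E2 94 91 F3 B1 91 84 C3 B0 E6 A4 B2 F1 9F 90 9C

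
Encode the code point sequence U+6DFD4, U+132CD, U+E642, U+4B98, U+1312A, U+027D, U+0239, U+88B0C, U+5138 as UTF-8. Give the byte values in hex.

F1 AD BF 94 F0 93 8B 8D EE 99 82 E4 AE 98 F0 93 84 AA C9 BD C8 B9 F2 88 AC 8C E5 84 B8

U+6DFD4: 4-byte form → F1 AD BF 94.
U+132CD: 4-byte form → F0 93 8B 8D.
U+E642: 3-byte form → EE 99 82.
U+4B98: 3-byte form → E4 AE 98.
U+1312A: 4-byte form → F0 93 84 AA.
U+027D: 2-byte form → C9 BD.
U+0239: 2-byte form → C8 B9.
U+88B0C: 4-byte form → F2 88 AC 8C.
U+5138: 3-byte form → E5 84 B8.
Concatenated (29 bytes): F1 AD BF 94 F0 93 8B 8D EE 99 82 E4 AE 98 F0 93 84 AA C9 BD C8 B9 F2 88 AC 8C E5 84 B8.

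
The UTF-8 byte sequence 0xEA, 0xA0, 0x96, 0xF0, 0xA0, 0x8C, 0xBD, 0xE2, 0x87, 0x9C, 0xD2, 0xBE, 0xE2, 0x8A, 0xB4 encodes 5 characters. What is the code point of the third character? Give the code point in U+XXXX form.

U+21DC

Offset 0: leading byte 0xEA = 11101010 → 3-byte char #1 = EA A0 96.
Offset 3: leading byte 0xF0 = 11110000 → 4-byte char #2 = F0 A0 8C BD.
Offset 7: leading byte 0xE2 = 11100010 → 3-byte char #3 = E2 87 9C.
Leading byte 0xE2 = 11100010 matches 1110xxxx → 3-byte sequence.
Byte 1: 0xE2 = 11100010, payload 0010 (4 bits).
Byte 2: 0x87 = 10000111 (10xxxxxx ✓), payload 000111.
Byte 3: 0x9C = 10011100 (10xxxxxx ✓), payload 011100.
Concatenate: 0010000111011100 = 0x21DC (16 bits → U+21DC).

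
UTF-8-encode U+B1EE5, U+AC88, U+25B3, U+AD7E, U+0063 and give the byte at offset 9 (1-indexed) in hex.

1-indexed offset 9 is 0-indexed offset 8.
U+B1EE5 → 4-byte form F2 B1 BB A5 at offsets 0–3.
U+AC88 → 3-byte form EA B2 88 at offsets 4–6.
U+25B3 → 3-byte form E2 96 B3 at offsets 7–9.
Offset 8 falls in char 3's range; it's byte 2 of E2 96 B3 = 0x96.

0x96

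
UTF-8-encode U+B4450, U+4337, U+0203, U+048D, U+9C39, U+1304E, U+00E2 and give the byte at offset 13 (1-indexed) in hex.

1-indexed offset 13 is 0-indexed offset 12.
U+B4450 → 4-byte form F2 B4 91 90 at offsets 0–3.
U+4337 → 3-byte form E4 8C B7 at offsets 4–6.
U+0203 → 2-byte form C8 83 at offsets 7–8.
U+048D → 2-byte form D2 8D at offsets 9–10.
U+9C39 → 3-byte form E9 B0 B9 at offsets 11–13.
Offset 12 falls in char 5's range; it's byte 2 of E9 B0 B9 = 0xB0.

0xB0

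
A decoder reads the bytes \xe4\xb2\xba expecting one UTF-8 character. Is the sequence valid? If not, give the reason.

valid

Leading byte 0xE4 = 11100100 → 3-byte form.
Continuation bytes 0xB2=10110010, 0xBA=10111010 all match 10xxxxxx.
Decoded value 0x4CBA is ≥ 0x800 (shortest form) and not a surrogate.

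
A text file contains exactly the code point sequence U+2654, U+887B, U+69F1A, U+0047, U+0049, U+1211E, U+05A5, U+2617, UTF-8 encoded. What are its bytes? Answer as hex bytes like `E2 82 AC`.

U+2654: 3-byte form → E2 99 94.
U+887B: 3-byte form → E8 A1 BB.
U+69F1A: 4-byte form → F1 A9 BC 9A.
U+0047: 1-byte form → 47.
U+0049: 1-byte form → 49.
U+1211E: 4-byte form → F0 92 84 9E.
U+05A5: 2-byte form → D6 A5.
U+2617: 3-byte form → E2 98 97.
Concatenated (21 bytes): E2 99 94 E8 A1 BB F1 A9 BC 9A 47 49 F0 92 84 9E D6 A5 E2 98 97.

E2 99 94 E8 A1 BB F1 A9 BC 9A 47 49 F0 92 84 9E D6 A5 E2 98 97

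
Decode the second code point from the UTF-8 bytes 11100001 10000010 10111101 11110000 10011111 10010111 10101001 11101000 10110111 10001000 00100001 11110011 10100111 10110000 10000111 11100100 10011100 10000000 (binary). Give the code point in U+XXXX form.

U+1F5E9

Offset 0: leading byte 0xE1 = 11100001 → 3-byte char #1 = E1 82 BD.
Offset 3: leading byte 0xF0 = 11110000 → 4-byte char #2 = F0 9F 97 A9.
Leading byte 0xF0 = 11110000 matches 11110xxx → 4-byte sequence.
Byte 1: 0xF0 = 11110000, payload 000 (3 bits).
Byte 2: 0x9F = 10011111 (10xxxxxx ✓), payload 011111.
Byte 3: 0x97 = 10010111 (10xxxxxx ✓), payload 010111.
Byte 4: 0xA9 = 10101001 (10xxxxxx ✓), payload 101001.
Concatenate: 000011111010111101001 = 0x1F5E9 (21 bits → U+1F5E9).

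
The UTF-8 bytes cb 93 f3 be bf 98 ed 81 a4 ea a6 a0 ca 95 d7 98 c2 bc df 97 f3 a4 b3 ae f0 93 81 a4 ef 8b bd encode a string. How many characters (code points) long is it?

11

Byte at offset 0: 0xCB = 11001011 → 2-byte char (#1). Advance 2.
Byte at offset 2: 0xF3 = 11110011 → 4-byte char (#2). Advance 4.
Byte at offset 6: 0xED = 11101101 → 3-byte char (#3). Advance 3.
Byte at offset 9: 0xEA = 11101010 → 3-byte char (#4). Advance 3.
Byte at offset 12: 0xCA = 11001010 → 2-byte char (#5). Advance 2.
Byte at offset 14: 0xD7 = 11010111 → 2-byte char (#6). Advance 2.
Byte at offset 16: 0xC2 = 11000010 → 2-byte char (#7). Advance 2.
Byte at offset 18: 0xDF = 11011111 → 2-byte char (#8). Advance 2.
Byte at offset 20: 0xF3 = 11110011 → 4-byte char (#9). Advance 4.
Byte at offset 24: 0xF0 = 11110000 → 4-byte char (#10). Advance 4.
Byte at offset 28: 0xEF = 11101111 → 3-byte char (#11). Advance 3.
Reached end at offset 31 after 11 code points.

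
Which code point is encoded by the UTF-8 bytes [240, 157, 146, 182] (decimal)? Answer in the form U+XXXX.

U+1D4B6

Leading byte 0xF0 = 11110000 matches 11110xxx → 4-byte sequence.
Byte 1: 0xF0 = 11110000, payload 000 (3 bits).
Byte 2: 0x9D = 10011101 (10xxxxxx ✓), payload 011101.
Byte 3: 0x92 = 10010010 (10xxxxxx ✓), payload 010010.
Byte 4: 0xB6 = 10110110 (10xxxxxx ✓), payload 110110.
Concatenate: 000011101010010110110 = 0x1D4B6 (21 bits → U+1D4B6).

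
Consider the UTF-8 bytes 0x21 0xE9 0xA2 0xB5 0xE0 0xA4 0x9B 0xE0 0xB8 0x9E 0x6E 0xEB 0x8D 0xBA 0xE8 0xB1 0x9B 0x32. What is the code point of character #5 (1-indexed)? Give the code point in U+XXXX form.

U+006E

Offset 0: leading byte 0x21 = 00100001 → 1-byte char #1 = 21.
Offset 1: leading byte 0xE9 = 11101001 → 3-byte char #2 = E9 A2 B5.
Offset 4: leading byte 0xE0 = 11100000 → 3-byte char #3 = E0 A4 9B.
Offset 7: leading byte 0xE0 = 11100000 → 3-byte char #4 = E0 B8 9E.
Offset 10: leading byte 0x6E = 01101110 → 1-byte char #5 = 6E.
Leading byte 0x6E = 01101110 matches 0xxxxxxx → 1-byte sequence.
Byte 1: 0x6E = 01101110, payload 1101110 (7 bits).
Concatenate: 1101110 = 0x6E (7 bits → U+006E).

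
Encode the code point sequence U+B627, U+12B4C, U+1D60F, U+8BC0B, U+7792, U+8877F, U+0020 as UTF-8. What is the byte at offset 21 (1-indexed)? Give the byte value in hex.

0x9D

1-indexed offset 21 is 0-indexed offset 20.
U+B627 → 3-byte form EB 98 A7 at offsets 0–2.
U+12B4C → 4-byte form F0 92 AD 8C at offsets 3–6.
U+1D60F → 4-byte form F0 9D 98 8F at offsets 7–10.
U+8BC0B → 4-byte form F2 8B B0 8B at offsets 11–14.
U+7792 → 3-byte form E7 9E 92 at offsets 15–17.
U+8877F → 4-byte form F2 88 9D BF at offsets 18–21.
Offset 20 falls in char 6's range; it's byte 3 of F2 88 9D BF = 0x9D.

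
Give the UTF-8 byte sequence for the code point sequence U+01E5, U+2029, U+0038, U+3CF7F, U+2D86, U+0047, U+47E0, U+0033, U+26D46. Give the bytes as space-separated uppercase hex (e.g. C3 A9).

U+01E5: 2-byte form → C7 A5.
U+2029: 3-byte form → E2 80 A9.
U+0038: 1-byte form → 38.
U+3CF7F: 4-byte form → F0 BC BD BF.
U+2D86: 3-byte form → E2 B6 86.
U+0047: 1-byte form → 47.
U+47E0: 3-byte form → E4 9F A0.
U+0033: 1-byte form → 33.
U+26D46: 4-byte form → F0 A6 B5 86.
Concatenated (22 bytes): C7 A5 E2 80 A9 38 F0 BC BD BF E2 B6 86 47 E4 9F A0 33 F0 A6 B5 86.

C7 A5 E2 80 A9 38 F0 BC BD BF E2 B6 86 47 E4 9F A0 33 F0 A6 B5 86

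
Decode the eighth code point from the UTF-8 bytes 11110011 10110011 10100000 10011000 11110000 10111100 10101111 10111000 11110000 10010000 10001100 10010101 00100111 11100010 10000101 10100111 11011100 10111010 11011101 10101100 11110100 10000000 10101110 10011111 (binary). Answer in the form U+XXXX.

U+100B9F

Offset 0: leading byte 0xF3 = 11110011 → 4-byte char #1 = F3 B3 A0 98.
Offset 4: leading byte 0xF0 = 11110000 → 4-byte char #2 = F0 BC AF B8.
Offset 8: leading byte 0xF0 = 11110000 → 4-byte char #3 = F0 90 8C 95.
Offset 12: leading byte 0x27 = 00100111 → 1-byte char #4 = 27.
Offset 13: leading byte 0xE2 = 11100010 → 3-byte char #5 = E2 85 A7.
Offset 16: leading byte 0xDC = 11011100 → 2-byte char #6 = DC BA.
Offset 18: leading byte 0xDD = 11011101 → 2-byte char #7 = DD AC.
Offset 20: leading byte 0xF4 = 11110100 → 4-byte char #8 = F4 80 AE 9F.
Leading byte 0xF4 = 11110100 matches 11110xxx → 4-byte sequence.
Byte 1: 0xF4 = 11110100, payload 100 (3 bits).
Byte 2: 0x80 = 10000000 (10xxxxxx ✓), payload 000000.
Byte 3: 0xAE = 10101110 (10xxxxxx ✓), payload 101110.
Byte 4: 0x9F = 10011111 (10xxxxxx ✓), payload 011111.
Concatenate: 100000000101110011111 = 0x100B9F (21 bits → U+100B9F).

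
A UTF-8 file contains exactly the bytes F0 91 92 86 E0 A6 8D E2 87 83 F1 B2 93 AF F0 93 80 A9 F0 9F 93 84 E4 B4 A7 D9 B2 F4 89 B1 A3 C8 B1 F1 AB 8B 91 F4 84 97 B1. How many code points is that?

Byte at offset 0: 0xF0 = 11110000 → 4-byte char (#1). Advance 4.
Byte at offset 4: 0xE0 = 11100000 → 3-byte char (#2). Advance 3.
Byte at offset 7: 0xE2 = 11100010 → 3-byte char (#3). Advance 3.
Byte at offset 10: 0xF1 = 11110001 → 4-byte char (#4). Advance 4.
Byte at offset 14: 0xF0 = 11110000 → 4-byte char (#5). Advance 4.
Byte at offset 18: 0xF0 = 11110000 → 4-byte char (#6). Advance 4.
Byte at offset 22: 0xE4 = 11100100 → 3-byte char (#7). Advance 3.
Byte at offset 25: 0xD9 = 11011001 → 2-byte char (#8). Advance 2.
Byte at offset 27: 0xF4 = 11110100 → 4-byte char (#9). Advance 4.
Byte at offset 31: 0xC8 = 11001000 → 2-byte char (#10). Advance 2.
Byte at offset 33: 0xF1 = 11110001 → 4-byte char (#11). Advance 4.
Byte at offset 37: 0xF4 = 11110100 → 4-byte char (#12). Advance 4.
Reached end at offset 41 after 12 code points.

12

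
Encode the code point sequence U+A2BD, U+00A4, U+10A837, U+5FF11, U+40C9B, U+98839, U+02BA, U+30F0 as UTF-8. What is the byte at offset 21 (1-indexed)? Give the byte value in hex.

0xB9

1-indexed offset 21 is 0-indexed offset 20.
U+A2BD → 3-byte form EA 8A BD at offsets 0–2.
U+00A4 → 2-byte form C2 A4 at offsets 3–4.
U+10A837 → 4-byte form F4 8A A0 B7 at offsets 5–8.
U+5FF11 → 4-byte form F1 9F BC 91 at offsets 9–12.
U+40C9B → 4-byte form F1 80 B2 9B at offsets 13–16.
U+98839 → 4-byte form F2 98 A0 B9 at offsets 17–20.
Offset 20 falls in char 6's range; it's byte 4 of F2 98 A0 B9 = 0xB9.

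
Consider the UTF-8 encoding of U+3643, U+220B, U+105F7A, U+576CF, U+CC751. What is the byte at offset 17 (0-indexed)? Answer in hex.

U+3643 → 3-byte form E3 99 83 at offsets 0–2.
U+220B → 3-byte form E2 88 8B at offsets 3–5.
U+105F7A → 4-byte form F4 85 BD BA at offsets 6–9.
U+576CF → 4-byte form F1 97 9B 8F at offsets 10–13.
U+CC751 → 4-byte form F3 8C 9D 91 at offsets 14–17.
Offset 17 falls in char 5's range; it's byte 4 of F3 8C 9D 91 = 0x91.

0x91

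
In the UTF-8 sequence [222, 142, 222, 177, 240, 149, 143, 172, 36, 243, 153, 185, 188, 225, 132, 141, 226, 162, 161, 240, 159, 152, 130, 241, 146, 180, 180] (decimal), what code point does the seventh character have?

Offset 0: leading byte 0xDE = 11011110 → 2-byte char #1 = DE 8E.
Offset 2: leading byte 0xDE = 11011110 → 2-byte char #2 = DE B1.
Offset 4: leading byte 0xF0 = 11110000 → 4-byte char #3 = F0 95 8F AC.
Offset 8: leading byte 0x24 = 00100100 → 1-byte char #4 = 24.
Offset 9: leading byte 0xF3 = 11110011 → 4-byte char #5 = F3 99 B9 BC.
Offset 13: leading byte 0xE1 = 11100001 → 3-byte char #6 = E1 84 8D.
Offset 16: leading byte 0xE2 = 11100010 → 3-byte char #7 = E2 A2 A1.
Leading byte 0xE2 = 11100010 matches 1110xxxx → 3-byte sequence.
Byte 1: 0xE2 = 11100010, payload 0010 (4 bits).
Byte 2: 0xA2 = 10100010 (10xxxxxx ✓), payload 100010.
Byte 3: 0xA1 = 10100001 (10xxxxxx ✓), payload 100001.
Concatenate: 0010100010100001 = 0x28A1 (16 bits → U+28A1).

U+28A1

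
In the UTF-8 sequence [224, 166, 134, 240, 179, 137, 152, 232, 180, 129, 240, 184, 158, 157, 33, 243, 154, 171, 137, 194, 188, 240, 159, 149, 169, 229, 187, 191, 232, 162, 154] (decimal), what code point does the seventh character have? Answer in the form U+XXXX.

Offset 0: leading byte 0xE0 = 11100000 → 3-byte char #1 = E0 A6 86.
Offset 3: leading byte 0xF0 = 11110000 → 4-byte char #2 = F0 B3 89 98.
Offset 7: leading byte 0xE8 = 11101000 → 3-byte char #3 = E8 B4 81.
Offset 10: leading byte 0xF0 = 11110000 → 4-byte char #4 = F0 B8 9E 9D.
Offset 14: leading byte 0x21 = 00100001 → 1-byte char #5 = 21.
Offset 15: leading byte 0xF3 = 11110011 → 4-byte char #6 = F3 9A AB 89.
Offset 19: leading byte 0xC2 = 11000010 → 2-byte char #7 = C2 BC.
Leading byte 0xC2 = 11000010 matches 110xxxxx → 2-byte sequence.
Byte 1: 0xC2 = 11000010, payload 00010 (5 bits).
Byte 2: 0xBC = 10111100 (10xxxxxx ✓), payload 111100.
Concatenate: 00010111100 = 0xBC (11 bits → U+00BC).

U+00BC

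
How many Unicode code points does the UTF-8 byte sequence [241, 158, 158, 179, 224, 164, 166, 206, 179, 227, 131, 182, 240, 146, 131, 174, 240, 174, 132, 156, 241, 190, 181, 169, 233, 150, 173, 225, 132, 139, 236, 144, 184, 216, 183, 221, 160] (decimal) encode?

Byte at offset 0: 0xF1 = 11110001 → 4-byte char (#1). Advance 4.
Byte at offset 4: 0xE0 = 11100000 → 3-byte char (#2). Advance 3.
Byte at offset 7: 0xCE = 11001110 → 2-byte char (#3). Advance 2.
Byte at offset 9: 0xE3 = 11100011 → 3-byte char (#4). Advance 3.
Byte at offset 12: 0xF0 = 11110000 → 4-byte char (#5). Advance 4.
Byte at offset 16: 0xF0 = 11110000 → 4-byte char (#6). Advance 4.
Byte at offset 20: 0xF1 = 11110001 → 4-byte char (#7). Advance 4.
Byte at offset 24: 0xE9 = 11101001 → 3-byte char (#8). Advance 3.
Byte at offset 27: 0xE1 = 11100001 → 3-byte char (#9). Advance 3.
Byte at offset 30: 0xEC = 11101100 → 3-byte char (#10). Advance 3.
Byte at offset 33: 0xD8 = 11011000 → 2-byte char (#11). Advance 2.
Byte at offset 35: 0xDD = 11011101 → 2-byte char (#12). Advance 2.
Reached end at offset 37 after 12 code points.

12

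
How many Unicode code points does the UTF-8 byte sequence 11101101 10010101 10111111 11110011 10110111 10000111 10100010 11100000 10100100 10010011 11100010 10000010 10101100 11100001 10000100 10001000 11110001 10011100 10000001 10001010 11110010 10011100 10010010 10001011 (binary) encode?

7

Byte at offset 0: 0xED = 11101101 → 3-byte char (#1). Advance 3.
Byte at offset 3: 0xF3 = 11110011 → 4-byte char (#2). Advance 4.
Byte at offset 7: 0xE0 = 11100000 → 3-byte char (#3). Advance 3.
Byte at offset 10: 0xE2 = 11100010 → 3-byte char (#4). Advance 3.
Byte at offset 13: 0xE1 = 11100001 → 3-byte char (#5). Advance 3.
Byte at offset 16: 0xF1 = 11110001 → 4-byte char (#6). Advance 4.
Byte at offset 20: 0xF2 = 11110010 → 4-byte char (#7). Advance 4.
Reached end at offset 24 after 7 code points.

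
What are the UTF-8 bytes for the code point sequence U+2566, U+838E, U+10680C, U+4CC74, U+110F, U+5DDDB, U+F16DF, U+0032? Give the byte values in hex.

E2 95 A6 E8 8E 8E F4 86 A0 8C F1 8C B1 B4 E1 84 8F F1 9D B7 9B F3 B1 9B 9F 32

U+2566: 3-byte form → E2 95 A6.
U+838E: 3-byte form → E8 8E 8E.
U+10680C: 4-byte form → F4 86 A0 8C.
U+4CC74: 4-byte form → F1 8C B1 B4.
U+110F: 3-byte form → E1 84 8F.
U+5DDDB: 4-byte form → F1 9D B7 9B.
U+F16DF: 4-byte form → F3 B1 9B 9F.
U+0032: 1-byte form → 32.
Concatenated (26 bytes): E2 95 A6 E8 8E 8E F4 86 A0 8C F1 8C B1 B4 E1 84 8F F1 9D B7 9B F3 B1 9B 9F 32.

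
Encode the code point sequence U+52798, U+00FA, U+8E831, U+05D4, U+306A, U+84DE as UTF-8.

U+52798: 4-byte form → F1 92 9E 98.
U+00FA: 2-byte form → C3 BA.
U+8E831: 4-byte form → F2 8E A0 B1.
U+05D4: 2-byte form → D7 94.
U+306A: 3-byte form → E3 81 AA.
U+84DE: 3-byte form → E8 93 9E.
Concatenated (18 bytes): F1 92 9E 98 C3 BA F2 8E A0 B1 D7 94 E3 81 AA E8 93 9E.

F1 92 9E 98 C3 BA F2 8E A0 B1 D7 94 E3 81 AA E8 93 9E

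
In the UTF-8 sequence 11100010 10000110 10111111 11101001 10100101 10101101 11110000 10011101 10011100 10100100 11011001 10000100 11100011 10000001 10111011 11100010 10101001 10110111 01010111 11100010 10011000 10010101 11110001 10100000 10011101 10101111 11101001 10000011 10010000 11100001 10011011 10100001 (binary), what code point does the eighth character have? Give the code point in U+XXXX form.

Offset 0: leading byte 0xE2 = 11100010 → 3-byte char #1 = E2 86 BF.
Offset 3: leading byte 0xE9 = 11101001 → 3-byte char #2 = E9 A5 AD.
Offset 6: leading byte 0xF0 = 11110000 → 4-byte char #3 = F0 9D 9C A4.
Offset 10: leading byte 0xD9 = 11011001 → 2-byte char #4 = D9 84.
Offset 12: leading byte 0xE3 = 11100011 → 3-byte char #5 = E3 81 BB.
Offset 15: leading byte 0xE2 = 11100010 → 3-byte char #6 = E2 A9 B7.
Offset 18: leading byte 0x57 = 01010111 → 1-byte char #7 = 57.
Offset 19: leading byte 0xE2 = 11100010 → 3-byte char #8 = E2 98 95.
Leading byte 0xE2 = 11100010 matches 1110xxxx → 3-byte sequence.
Byte 1: 0xE2 = 11100010, payload 0010 (4 bits).
Byte 2: 0x98 = 10011000 (10xxxxxx ✓), payload 011000.
Byte 3: 0x95 = 10010101 (10xxxxxx ✓), payload 010101.
Concatenate: 0010011000010101 = 0x2615 (16 bits → U+2615).

U+2615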